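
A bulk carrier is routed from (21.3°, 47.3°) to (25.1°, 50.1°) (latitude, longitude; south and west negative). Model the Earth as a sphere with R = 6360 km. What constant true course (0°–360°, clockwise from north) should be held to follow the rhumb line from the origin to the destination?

34.1°

Δψ = ln[tan(π/4+φ₂/2)/tan(π/4+φ₁/2)] = +0.0722
Δλ = +0.0489 rad (taken the short way round)
course = atan2(Δλ, Δψ) = 34.10°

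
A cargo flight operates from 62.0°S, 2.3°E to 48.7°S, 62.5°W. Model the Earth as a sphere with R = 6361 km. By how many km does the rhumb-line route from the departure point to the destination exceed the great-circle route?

Great circle: cos σ = sin φ₁ sin φ₂ + cos φ₁ cos φ₂ cos Δλ,  σ = 0.6514 rad → d_gc = 4143.3 km
Rhumb line: Δψ = +0.4131, q = Δφ/Δψ = 0.5619, d_rh = R√(Δφ²+q²Δλ²) = 4303.4 km
Excess = 4303.4 − 4143.3 = 160.1 ≈ 160 km

160 km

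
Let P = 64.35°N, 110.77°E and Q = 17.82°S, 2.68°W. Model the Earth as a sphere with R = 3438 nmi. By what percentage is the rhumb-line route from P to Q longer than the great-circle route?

Great circle: σ = 2.0262 rad → d_gc = Rσ = 6966.2 nmi
Rhumb: Δφ = -1.4341, Δλ = -1.9801, Δψ = -1.7961, q = Δφ/Δψ = 0.7985 → d_rh = R√(Δφ²+q²Δλ²) = 7338.7 nmi
Excess = (7338.7 − 6966.2) / 6966.2 = 372.5 / 6966.2 = 5.347% ≈ 5.3%

5.3%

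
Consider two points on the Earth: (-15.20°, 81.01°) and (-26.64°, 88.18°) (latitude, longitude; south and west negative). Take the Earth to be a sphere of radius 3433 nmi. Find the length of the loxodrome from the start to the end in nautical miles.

Δψ = ln[tan(π/4+φ₂/2)/tan(π/4+φ₁/2)] = -0.2142;  Δφ = -0.1997 rad,  Δλ = +0.1251 rad
q = Δφ/Δψ = 0.9321
d = R·√(Δφ² + q²Δλ²) = 3433·0.23124 = 794 nmi

794 nmi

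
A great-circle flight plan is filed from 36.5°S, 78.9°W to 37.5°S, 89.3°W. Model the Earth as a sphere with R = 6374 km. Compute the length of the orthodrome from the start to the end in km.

cos σ = sin φ₁ sin φ₂ + cos φ₁ cos φ₂ cos Δλ
      = sin(-36.50°)sin(-37.50°) + cos(-36.50°)cos(-37.50°)cos(-10.40°) = 0.9894
σ = 8.361° → d = Rσ = 6374·0.14593 = 930 km

930 km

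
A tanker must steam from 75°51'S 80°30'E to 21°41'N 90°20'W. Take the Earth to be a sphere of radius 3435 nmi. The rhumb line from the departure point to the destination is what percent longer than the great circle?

21.6%

Great circle: σ = 2.1926 rad → d_gc = Rσ = 7531.7 nmi
Rhumb: Δφ = +1.7023, Δλ = -2.9816, Δψ = +2.4744, q = Δφ/Δψ = 0.6880 → d_rh = R√(Δφ²+q²Δλ²) = 9156.3 nmi
Excess = (9156.3 − 7531.7) / 7531.7 = 1624.6 / 7531.7 = 21.57% ≈ 21.6%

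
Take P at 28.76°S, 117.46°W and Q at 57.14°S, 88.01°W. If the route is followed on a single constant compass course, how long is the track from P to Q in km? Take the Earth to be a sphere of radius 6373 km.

3923 km

Rhumb course C = atan2(Δλ, Δψ) with Δψ = ln[tan(π/4+φ₂/2)/tan(π/4+φ₁/2)] = -0.6967, Δλ = +0.5140 → C = 143.58°
d = R·|Δφ| / |cos C| = 6373·0.49532 / 0.80470 = 3923 km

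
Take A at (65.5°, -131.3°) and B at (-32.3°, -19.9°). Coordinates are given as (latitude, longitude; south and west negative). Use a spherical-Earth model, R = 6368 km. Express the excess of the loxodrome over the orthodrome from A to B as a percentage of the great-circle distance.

Great circle: σ = 2.2321 rad → d_gc = Rσ = 14213.9 km
Rhumb: Δφ = -1.7069, Δλ = +1.9443, Δψ = -2.1235, q = Δφ/Δψ = 0.8038 → d_rh = R√(Δφ²+q²Δλ²) = 14737.7 km
Excess = (14737.7 − 14213.9) / 14213.9 = 523.8 / 14213.9 = 3.69% ≈ 3.7%

3.7%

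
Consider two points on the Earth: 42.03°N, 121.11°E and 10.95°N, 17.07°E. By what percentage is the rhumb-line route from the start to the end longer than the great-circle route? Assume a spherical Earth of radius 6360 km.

4.0%

Great circle: σ = 1.6206 rad → d_gc = Rσ = 10306.8 km
Rhumb: Δφ = -0.5424, Δλ = -1.8158, Δψ = -0.6176, q = Δφ/Δψ = 0.8783 → d_rh = R√(Δφ²+q²Δλ²) = 10714.3 km
Excess = (10714.3 − 10306.8) / 10306.8 = 407.5 / 10306.8 = 3.954% ≈ 4.0%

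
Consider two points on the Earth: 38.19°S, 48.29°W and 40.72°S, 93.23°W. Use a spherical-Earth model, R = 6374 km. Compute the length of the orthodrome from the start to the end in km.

3828 km

Haversine: a = sin²(Δφ/2)+cos φ₁ cos φ₂ sin²(Δλ/2) = 0.08750;  σ = 2·atan2(√a,√(1−a))
σ = 34.412° → d = Rσ = 6374·0.60061 = 3828 km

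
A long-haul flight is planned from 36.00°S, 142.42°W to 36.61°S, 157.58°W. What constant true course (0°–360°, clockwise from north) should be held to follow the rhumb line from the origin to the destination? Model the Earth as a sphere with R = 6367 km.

267.1°

Meridional parts: M(φ₁)=-0.6743, M(φ₂)=-0.6875 → ΔM = -0.0132;  Δλ = -0.2646 rad
tan C = Δλ / ΔM = +20.0278 → C = 267.14°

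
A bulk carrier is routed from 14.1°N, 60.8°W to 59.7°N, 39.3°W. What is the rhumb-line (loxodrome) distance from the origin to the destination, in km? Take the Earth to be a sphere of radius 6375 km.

5383 km

Δψ = ln[tan(π/4+φ₂/2)/tan(π/4+φ₁/2)] = +1.0579;  Δφ = +0.7959 rad,  Δλ = +0.3752 rad
q = Δφ/Δψ = 0.7523
d = R·√(Δφ² + q²Δλ²) = 6375·0.84445 = 5383 km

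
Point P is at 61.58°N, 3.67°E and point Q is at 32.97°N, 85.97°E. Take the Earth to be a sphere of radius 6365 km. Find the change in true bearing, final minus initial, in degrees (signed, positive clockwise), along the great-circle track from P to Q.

+67.1°

Initial bearing θ₁ = atan2(sin Δλ cos φ₂, cos φ₁ sin φ₂ − sin φ₁ cos φ₂ cos Δλ) = 79.10°
Final bearing θ₂ = (initial bearing from the destination back to the start) + 180° = 146.15°
Δθ = θ₂ − θ₁ = +67.1°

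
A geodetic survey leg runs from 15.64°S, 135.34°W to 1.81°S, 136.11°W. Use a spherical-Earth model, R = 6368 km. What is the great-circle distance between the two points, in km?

Haversine: a = sin²(Δφ/2)+cos φ₁ cos φ₂ sin²(Δλ/2) = 0.01454;  σ = 2·atan2(√a,√(1−a))
σ = 13.851° → d = Rσ = 6368·0.24174 = 1539 km

1539 km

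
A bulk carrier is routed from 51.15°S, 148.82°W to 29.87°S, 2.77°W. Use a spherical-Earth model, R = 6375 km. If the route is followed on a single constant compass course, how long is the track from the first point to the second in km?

12406 km

Δψ = ln[tan(π/4+φ₂/2)/tan(π/4+φ₁/2)] = +0.4956;  Δφ = +0.3714 rad,  Δλ = +2.5491 rad
q = Δφ/Δψ = 0.7494
d = R·√(Δφ² + q²Δλ²) = 6375·1.94604 = 12406 km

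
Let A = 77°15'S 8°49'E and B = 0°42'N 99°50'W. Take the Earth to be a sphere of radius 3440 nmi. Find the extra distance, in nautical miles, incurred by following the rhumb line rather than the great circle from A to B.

Great circle: cos σ = sin φ₁ sin φ₂ + cos φ₁ cos φ₂ cos Δλ,  σ = 1.6534 rad → d_gc = 5687.6 nmi
Rhumb line: Δψ = +2.2039, q = Δφ/Δψ = 0.6173, d_rh = R√(Δφ²+q²Δλ²) = 6174.0 nmi
Excess = 6174.0 − 5687.6 = 486.4 ≈ 486 nmi

486 nmi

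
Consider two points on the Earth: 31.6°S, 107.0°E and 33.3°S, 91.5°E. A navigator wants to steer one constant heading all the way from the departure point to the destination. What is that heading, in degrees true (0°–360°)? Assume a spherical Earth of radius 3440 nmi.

262.6°

Δψ = ln[tan(π/4+φ₂/2)/tan(π/4+φ₁/2)] = -0.0352
Δλ = -0.2705 rad (taken the short way round)
course = atan2(Δλ, Δψ) = 262.59°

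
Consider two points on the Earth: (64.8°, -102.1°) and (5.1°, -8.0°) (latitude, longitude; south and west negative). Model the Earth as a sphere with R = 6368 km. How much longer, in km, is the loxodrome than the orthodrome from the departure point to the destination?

Great circle: cos σ = sin φ₁ sin φ₂ + cos φ₁ cos φ₂ cos Δλ,  σ = 1.5207 rad → d_gc = 9683.6 km
Rhumb line: Δψ = -1.4091, q = Δφ/Δψ = 0.7395, d_rh = R√(Δφ²+q²Δλ²) = 10189.9 km
Excess = 10189.9 − 9683.6 = 506.3 ≈ 506 km

506 km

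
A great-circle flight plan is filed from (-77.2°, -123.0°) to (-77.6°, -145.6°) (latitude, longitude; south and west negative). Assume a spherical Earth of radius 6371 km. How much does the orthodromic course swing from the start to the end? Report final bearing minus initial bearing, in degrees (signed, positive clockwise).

+22.1°

Initial bearing θ₁ = atan2(sin Δλ cos φ₂, cos φ₁ sin φ₂ − sin φ₁ cos φ₂ cos Δλ) = 254.39°
Final bearing θ₂ = (initial bearing from the destination back to the start) + 180° = 276.46°
Δθ = θ₂ − θ₁ = +22.1°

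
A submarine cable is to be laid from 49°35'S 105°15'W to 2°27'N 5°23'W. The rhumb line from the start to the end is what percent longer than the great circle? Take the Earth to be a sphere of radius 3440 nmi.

3.2%

Great circle: σ = 1.7148 rad → d_gc = Rσ = 5899.0 nmi
Rhumb: Δφ = +0.9082, Δλ = +1.7430, Δψ = +1.0422, q = Δφ/Δψ = 0.8714 → d_rh = R√(Δφ²+q²Δλ²) = 6087.5 nmi
Excess = (6087.5 − 5899.0) / 5899.0 = 188.5 / 5899.0 = 3.20% ≈ 3.2%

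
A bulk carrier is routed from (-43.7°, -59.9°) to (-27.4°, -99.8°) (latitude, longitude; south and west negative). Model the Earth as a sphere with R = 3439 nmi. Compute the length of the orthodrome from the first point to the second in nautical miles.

2153 nmi

cos σ = sin φ₁ sin φ₂ + cos φ₁ cos φ₂ cos Δλ
      = sin(-43.70°)sin(-27.40°) + cos(-43.70°)cos(-27.40°)cos(-39.90°) = 0.8104
σ = 35.869° → d = Rσ = 3439·0.62603 = 2153 nmi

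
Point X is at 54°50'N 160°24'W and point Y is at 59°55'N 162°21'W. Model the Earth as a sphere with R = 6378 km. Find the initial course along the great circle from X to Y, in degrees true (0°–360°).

θ = atan2( sin Δλ·cos φ₂ ,  cos φ₁ sin φ₂ − sin φ₁ cos φ₂ cos Δλ )
  = atan2(-0.0171, +0.0888) = 349.13°

349.1°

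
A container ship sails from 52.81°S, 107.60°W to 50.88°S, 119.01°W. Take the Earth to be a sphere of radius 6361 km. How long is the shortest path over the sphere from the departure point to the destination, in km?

Haversine: a = sin²(Δφ/2)+cos φ₁ cos φ₂ sin²(Δλ/2) = 0.00405;  σ = 2·atan2(√a,√(1−a))
σ = 7.300° → d = Rσ = 6361·0.12740 = 810 km

810 km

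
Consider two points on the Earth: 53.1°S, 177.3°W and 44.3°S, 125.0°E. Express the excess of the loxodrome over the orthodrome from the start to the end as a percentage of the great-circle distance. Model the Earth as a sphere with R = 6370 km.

Great circle: σ = 0.6630 rad → d_gc = Rσ = 4223.5 km
Rhumb: Δφ = +0.1536, Δλ = -1.0071, Δψ = +0.2335, q = Δφ/Δψ = 0.6577 → d_rh = R√(Δφ²+q²Δλ²) = 4330.8 km
Excess = (4330.8 − 4223.5) / 4223.5 = 107.3 / 4223.5 = 2.54% ≈ 2.5%

2.5%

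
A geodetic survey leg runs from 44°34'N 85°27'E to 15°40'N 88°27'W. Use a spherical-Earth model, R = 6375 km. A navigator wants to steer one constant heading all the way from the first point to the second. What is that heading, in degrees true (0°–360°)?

258.9°

Meridional parts: M(φ₁)=+0.8707, M(φ₂)=+0.2769 → ΔM = -0.5938;  Δλ = -3.0351 rad
tan C = Δλ / ΔM = +5.1113 → C = 258.93°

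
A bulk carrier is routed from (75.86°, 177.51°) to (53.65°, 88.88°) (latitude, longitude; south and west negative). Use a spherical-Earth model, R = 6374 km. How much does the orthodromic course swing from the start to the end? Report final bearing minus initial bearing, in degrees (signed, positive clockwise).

-84.0°

Initial bearing θ₁ = atan2(sin Δλ cos φ₂, cos φ₁ sin φ₂ − sin φ₁ cos φ₂ cos Δλ) = 287.16°
Final bearing θ₂ = (initial bearing from the destination back to the start) + 180° = 203.19°
Δθ = θ₂ − θ₁ = -84.0°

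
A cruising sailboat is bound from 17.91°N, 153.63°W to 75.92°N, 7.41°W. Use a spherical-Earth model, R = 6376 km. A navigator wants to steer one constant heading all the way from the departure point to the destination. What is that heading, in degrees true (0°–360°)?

55.2°

Meridional parts: M(φ₁)=+0.3178, M(φ₂)=+2.0916 → ΔM = +1.7738;  Δλ = +2.5520 rad
tan C = Δλ / ΔM = +1.4388 → C = 55.20°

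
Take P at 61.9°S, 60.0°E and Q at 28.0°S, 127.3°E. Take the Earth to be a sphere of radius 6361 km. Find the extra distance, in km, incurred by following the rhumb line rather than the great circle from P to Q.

198 km

Great circle: cos σ = sin φ₁ sin φ₂ + cos φ₁ cos φ₂ cos Δλ,  σ = 0.9587 rad → d_gc = 6098.0 km
Rhumb line: Δψ = +0.8759, q = Δφ/Δψ = 0.6755, d_rh = R√(Δφ²+q²Δλ²) = 6295.9 km
Excess = 6295.9 − 6098.0 = 197.9 ≈ 198 km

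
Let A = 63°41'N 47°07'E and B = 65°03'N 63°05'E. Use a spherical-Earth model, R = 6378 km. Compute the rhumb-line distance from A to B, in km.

784 km

Δψ = ln[tan(π/4+φ₂/2)/tan(π/4+φ₁/2)] = +0.0551;  Δφ = +0.0239 rad,  Δλ = +0.2787 rad
q = Δφ/Δψ = 0.4325
d = R·√(Δφ² + q²Δλ²) = 6378·0.12287 = 784 km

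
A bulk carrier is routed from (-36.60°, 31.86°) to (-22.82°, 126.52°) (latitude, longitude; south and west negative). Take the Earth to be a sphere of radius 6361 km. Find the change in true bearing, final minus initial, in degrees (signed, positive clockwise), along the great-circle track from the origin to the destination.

-56.9°

At departure: θ₁ = atan2(sin Δλ cos φ₂, cos φ₁ sin φ₂ − sin φ₁ cos φ₂ cos Δλ) = 111.18°
At arrival: θ₂ = atan2(sin Δλ cos φ₁, −cos φ₂ sin φ₁ + sin φ₂ cos φ₁ cos Δλ) = 54.31°
Δθ = θ₂ − θ₁ = -56.9°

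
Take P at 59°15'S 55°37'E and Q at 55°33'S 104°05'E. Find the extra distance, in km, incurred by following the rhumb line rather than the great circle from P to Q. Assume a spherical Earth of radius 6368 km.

63 km

Great circle: cos σ = sin φ₁ sin φ₂ + cos φ₁ cos φ₂ cos Δλ,  σ = 0.4500 rad → d_gc = 2865.4 km
Rhumb line: Δψ = +0.1200, q = Δφ/Δψ = 0.5382, d_rh = R√(Δφ²+q²Δλ²) = 2928.2 km
Excess = 2928.2 − 2865.4 = 62.8 ≈ 63 km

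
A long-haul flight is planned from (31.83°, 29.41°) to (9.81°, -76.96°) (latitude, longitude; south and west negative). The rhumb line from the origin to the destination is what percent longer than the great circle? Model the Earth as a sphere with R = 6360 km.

Great circle: σ = 1.7174 rad → d_gc = Rσ = 10922.8 km
Rhumb: Δφ = -0.3843, Δλ = -1.8565, Δψ = -0.4145, q = Δφ/Δψ = 0.9272 → d_rh = R√(Δφ²+q²Δλ²) = 11217.8 km
Excess = (11217.8 − 10922.8) / 10922.8 = 295.0 / 10922.8 = 2.70% ≈ 2.7%

2.7%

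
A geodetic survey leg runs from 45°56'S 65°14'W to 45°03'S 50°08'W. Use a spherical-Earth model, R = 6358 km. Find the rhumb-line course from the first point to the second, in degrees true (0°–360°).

Meridional parts: M(φ₁)=-0.9046, M(φ₂)=-0.8826 → ΔM = +0.0220;  Δλ = +0.2635 rad
tan C = Δλ / ΔM = +11.9830 → C = 85.23°

85.2°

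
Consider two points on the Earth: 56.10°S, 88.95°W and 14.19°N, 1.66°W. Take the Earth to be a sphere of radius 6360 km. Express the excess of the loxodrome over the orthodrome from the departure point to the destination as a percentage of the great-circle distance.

2.1%

Great circle: σ = 1.7497 rad → d_gc = Rσ = 11127.8 km
Rhumb: Δφ = +1.2268, Δλ = +1.5235, Δψ = +1.4384, q = Δφ/Δψ = 0.8529 → d_rh = R√(Δφ²+q²Δλ²) = 11365.3 km
Excess = (11365.3 − 11127.8) / 11127.8 = 237.5 / 11127.8 = 2.13% ≈ 2.1%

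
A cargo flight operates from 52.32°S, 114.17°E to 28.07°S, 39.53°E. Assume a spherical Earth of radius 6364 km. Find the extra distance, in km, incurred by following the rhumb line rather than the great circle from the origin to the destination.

223 km

Great circle: cos σ = sin φ₁ sin φ₂ + cos φ₁ cos φ₂ cos Δλ,  σ = 1.0295 rad → d_gc = 6551.5 km
Rhumb line: Δψ = +0.5645, q = Δφ/Δψ = 0.7498, d_rh = R√(Δφ²+q²Δλ²) = 6774.5 km
Excess = 6774.5 − 6551.5 = 223.0 ≈ 223 km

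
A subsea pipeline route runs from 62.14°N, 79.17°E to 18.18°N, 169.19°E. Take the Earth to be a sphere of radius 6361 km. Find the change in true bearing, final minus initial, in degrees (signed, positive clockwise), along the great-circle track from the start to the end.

+69.7°

At departure: θ₁ = atan2(sin Δλ cos φ₂, cos φ₁ sin φ₂ − sin φ₁ cos φ₂ cos Δλ) = 81.26°
At arrival: θ₂ = atan2(sin Δλ cos φ₁, −cos φ₂ sin φ₁ + sin φ₂ cos φ₁ cos Δλ) = 150.91°
Δθ = θ₂ − θ₁ = +69.7°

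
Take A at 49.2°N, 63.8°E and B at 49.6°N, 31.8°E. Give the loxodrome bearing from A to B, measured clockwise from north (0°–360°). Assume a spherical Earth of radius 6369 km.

271.1°

Meridional parts: M(φ₁)=+0.9891, M(φ₂)=+0.9999 → ΔM = +0.0107;  Δλ = -0.5585 rad
tan C = Δλ / ΔM = -52.0615 → C = 271.10°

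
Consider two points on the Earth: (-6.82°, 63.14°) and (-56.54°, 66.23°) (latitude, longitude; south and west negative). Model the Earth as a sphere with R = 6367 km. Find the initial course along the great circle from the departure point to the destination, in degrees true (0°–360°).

177.8°

N = sin Δλ·cos φ₂ = +0.0297;  D = cos φ₁ sin φ₂ − sin φ₁ cos φ₂ cos Δλ = -0.7630
initial course = atan2(N, D) = 177.77°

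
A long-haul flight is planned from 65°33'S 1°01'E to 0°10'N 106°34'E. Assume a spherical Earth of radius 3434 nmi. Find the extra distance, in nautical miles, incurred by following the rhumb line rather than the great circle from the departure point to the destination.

Great circle: cos σ = sin φ₁ sin φ₂ + cos φ₁ cos φ₂ cos Δλ,  σ = 1.6846 rad → d_gc = 5785.1 nmi
Rhumb line: Δψ = +1.5323, q = Δφ/Δψ = 0.7485, d_rh = R√(Δφ²+q²Δλ²) = 6159.2 nmi
Excess = 6159.2 − 5785.1 = 374.1 ≈ 374 nmi

374 nmi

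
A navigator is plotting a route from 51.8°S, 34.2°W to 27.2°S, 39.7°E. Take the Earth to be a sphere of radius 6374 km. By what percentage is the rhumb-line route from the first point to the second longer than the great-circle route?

Great circle: σ = 1.0336 rad → d_gc = Rσ = 6588.1 km
Rhumb: Δφ = +0.4294, Δλ = +1.2898, Δψ = +0.5669, q = Δφ/Δψ = 0.7574 → d_rh = R√(Δφ²+q²Δλ²) = 6801.6 km
Excess = (6801.6 − 6588.1) / 6588.1 = 213.5 / 6588.1 = 3.24% ≈ 3.2%

3.2%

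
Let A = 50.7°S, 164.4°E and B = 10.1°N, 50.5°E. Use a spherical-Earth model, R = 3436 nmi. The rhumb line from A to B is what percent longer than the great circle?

Great circle: σ = 1.9696 rad → d_gc = Rσ = 6767.6 nmi
Rhumb: Δφ = +1.0612, Δλ = -1.9879, Δψ = +1.2070, q = Δφ/Δψ = 0.8792 → d_rh = R√(Δφ²+q²Δλ²) = 7025.3 nmi
Excess = (7025.3 − 6767.6) / 6767.6 = 257.7 / 6767.6 = 3.81% ≈ 3.8%

3.8%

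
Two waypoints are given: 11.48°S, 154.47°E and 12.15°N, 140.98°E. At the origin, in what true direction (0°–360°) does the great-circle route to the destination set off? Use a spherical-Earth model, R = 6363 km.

N = sin Δλ·cos φ₂ = -0.2281;  D = cos φ₁ sin φ₂ − sin φ₁ cos φ₂ cos Δλ = +0.3955
initial course = atan2(N, D) = 330.03°

330.0°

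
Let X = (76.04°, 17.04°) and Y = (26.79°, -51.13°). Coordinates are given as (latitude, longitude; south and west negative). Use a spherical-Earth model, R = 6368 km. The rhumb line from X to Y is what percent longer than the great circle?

Great circle: σ = 1.0269 rad → d_gc = Rσ = 6539.2 km
Rhumb: Δφ = -0.8596, Δλ = -1.1898, Δψ = -1.6146, q = Δφ/Δψ = 0.5324 → d_rh = R√(Δφ²+q²Δλ²) = 6799.4 km
Excess = (6799.4 − 6539.2) / 6539.2 = 260.2 / 6539.2 = 3.98% ≈ 4.0%

4.0%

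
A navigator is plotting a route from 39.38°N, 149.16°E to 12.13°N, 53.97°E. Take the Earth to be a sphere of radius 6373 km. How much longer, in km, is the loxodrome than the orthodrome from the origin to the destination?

283 km

Great circle: cos σ = sin φ₁ sin φ₂ + cos φ₁ cos φ₂ cos Δλ,  σ = 1.5058 rad → d_gc = 9596.4 km
Rhumb line: Δψ = -0.5355, q = Δφ/Δψ = 0.8881, d_rh = R√(Δφ²+q²Δλ²) = 9879.4 km
Excess = 9879.4 − 9596.4 = 283.0 ≈ 283 km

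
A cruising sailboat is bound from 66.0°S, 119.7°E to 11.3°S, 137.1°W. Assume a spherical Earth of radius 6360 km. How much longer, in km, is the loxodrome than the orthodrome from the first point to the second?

Great circle: cos σ = sin φ₁ sin φ₂ + cos φ₁ cos φ₂ cos Δλ,  σ = 1.4828 rad → d_gc = 9430.3 km
Rhumb line: Δψ = +1.3500, q = Δφ/Δψ = 0.7072, d_rh = R√(Δφ²+q²Δλ²) = 10123.9 km
Excess = 10123.9 − 9430.3 = 693.6 ≈ 694 km

694 km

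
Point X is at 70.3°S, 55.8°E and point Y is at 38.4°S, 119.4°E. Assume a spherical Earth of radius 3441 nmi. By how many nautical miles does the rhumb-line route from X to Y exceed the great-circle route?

Great circle: cos σ = sin φ₁ sin φ₂ + cos φ₁ cos φ₂ cos Δλ,  σ = 0.7922 rad → d_gc = 2726.1 nmi
Rhumb line: Δψ = +1.0240, q = Δφ/Δψ = 0.5437, d_rh = R√(Δφ²+q²Δλ²) = 2825.5 nmi
Excess = 2825.5 − 2726.1 = 99.4 ≈ 99 nmi

99 nmi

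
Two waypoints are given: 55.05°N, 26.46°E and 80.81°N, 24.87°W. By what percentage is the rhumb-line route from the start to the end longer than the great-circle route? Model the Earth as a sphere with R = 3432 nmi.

Great circle: σ = 0.5231 rad → d_gc = Rσ = 1795.1 nmi
Rhumb: Δφ = +0.4496, Δλ = -0.8959, Δψ = +1.3654, q = Δφ/Δψ = 0.3293 → d_rh = R√(Δφ²+q²Δλ²) = 1845.5 nmi
Excess = (1845.5 − 1795.1) / 1795.1 = 50.4 / 1795.1 = 2.81% ≈ 2.8%

2.8%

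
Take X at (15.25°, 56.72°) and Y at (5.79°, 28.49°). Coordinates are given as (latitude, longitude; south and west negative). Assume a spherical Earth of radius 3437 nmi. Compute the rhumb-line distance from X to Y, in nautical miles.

1757 nmi

Rhumb course C = atan2(Δλ, Δψ) with Δψ = ln[tan(π/4+φ₂/2)/tan(π/4+φ₁/2)] = -0.1681, Δλ = -0.4927 → C = 251.16°
d = R·|Δφ| / |cos C| = 3437·0.16511 / 0.32296 = 1757 nmi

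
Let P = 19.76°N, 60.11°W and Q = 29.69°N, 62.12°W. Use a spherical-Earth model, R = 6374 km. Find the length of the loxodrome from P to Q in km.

Rhumb course C = atan2(Δλ, Δψ) with Δψ = ln[tan(π/4+φ₂/2)/tan(π/4+φ₁/2)] = +0.1911, Δλ = -0.0351 → C = 349.60°
d = R·|Δφ| / |cos C| = 6374·0.17331 / 0.98357 = 1123 km

1123 km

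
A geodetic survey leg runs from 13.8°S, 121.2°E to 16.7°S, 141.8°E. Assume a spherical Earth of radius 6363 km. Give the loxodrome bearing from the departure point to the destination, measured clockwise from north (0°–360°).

98.3°

Δψ = ln[tan(π/4+φ₂/2)/tan(π/4+φ₁/2)] = -0.0525
Δλ = +0.3595 rad (taken the short way round)
course = atan2(Δλ, Δψ) = 98.30°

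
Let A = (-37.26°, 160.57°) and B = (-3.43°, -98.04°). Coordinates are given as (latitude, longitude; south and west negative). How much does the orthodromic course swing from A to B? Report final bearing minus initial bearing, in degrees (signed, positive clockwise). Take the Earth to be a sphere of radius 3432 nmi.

-47.9°

At departure: θ₁ = atan2(sin Δλ cos φ₂, cos φ₁ sin φ₂ − sin φ₁ cos φ₂ cos Δλ) = 99.68°
At arrival: θ₂ = atan2(sin Δλ cos φ₁, −cos φ₂ sin φ₁ + sin φ₂ cos φ₁ cos Δλ) = 51.81°
Δθ = θ₂ − θ₁ = -47.9°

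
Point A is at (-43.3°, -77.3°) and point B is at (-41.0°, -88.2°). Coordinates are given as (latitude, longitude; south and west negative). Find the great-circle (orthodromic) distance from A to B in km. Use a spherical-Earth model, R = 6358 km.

932 km

cos σ = sin φ₁ sin φ₂ + cos φ₁ cos φ₂ cos Δλ
      = sin(-43.30°)sin(-41.00°) + cos(-43.30°)cos(-41.00°)cos(-10.90°) = 0.9893
σ = 8.395° → d = Rσ = 6358·0.14652 = 932 km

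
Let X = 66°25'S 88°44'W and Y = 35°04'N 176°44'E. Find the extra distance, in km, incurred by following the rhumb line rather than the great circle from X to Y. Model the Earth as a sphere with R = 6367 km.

321 km

Great circle: cos σ = sin φ₁ sin φ₂ + cos φ₁ cos φ₂ cos Δλ,  σ = 2.1561 rad → d_gc = 13727.7 km
Rhumb line: Δψ = +2.2208, q = Δφ/Δψ = 0.7975, d_rh = R√(Δφ²+q²Δλ²) = 14049.0 km
Excess = 14049.0 − 13727.7 = 321.3 ≈ 321 km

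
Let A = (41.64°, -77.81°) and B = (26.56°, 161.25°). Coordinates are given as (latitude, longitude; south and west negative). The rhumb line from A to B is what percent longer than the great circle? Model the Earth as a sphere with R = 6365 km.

Great circle: σ = 1.6174 rad → d_gc = Rσ = 10294.8 km
Rhumb: Δφ = -0.2632, Δλ = -2.1108, Δψ = -0.3196, q = Δφ/Δψ = 0.8235 → d_rh = R√(Δφ²+q²Δλ²) = 11189.5 km
Excess = (11189.5 − 10294.8) / 10294.8 = 894.7 / 10294.8 = 8.69% ≈ 8.7%

8.7%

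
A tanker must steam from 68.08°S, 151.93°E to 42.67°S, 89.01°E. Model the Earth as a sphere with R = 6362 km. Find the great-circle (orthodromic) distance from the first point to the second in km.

4562 km

cos σ = sin φ₁ sin φ₂ + cos φ₁ cos φ₂ cos Δλ
      = sin(-68.08°)sin(-42.67°) + cos(-68.08°)cos(-42.67°)cos(-62.92°) = 0.7537
σ = 41.085° → d = Rσ = 6362·0.71708 = 4562 km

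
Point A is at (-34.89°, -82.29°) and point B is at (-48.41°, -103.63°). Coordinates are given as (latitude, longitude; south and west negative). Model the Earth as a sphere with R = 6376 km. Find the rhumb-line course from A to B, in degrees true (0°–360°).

Δψ = ln[tan(π/4+φ₂/2)/tan(π/4+φ₁/2)] = -0.3177
Δλ = -0.3725 rad (taken the short way round)
course = atan2(Δλ, Δψ) = 229.54°

229.5°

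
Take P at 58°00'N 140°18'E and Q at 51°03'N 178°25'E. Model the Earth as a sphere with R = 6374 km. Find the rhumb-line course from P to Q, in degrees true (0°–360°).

Δψ = ln[tan(π/4+φ₂/2)/tan(π/4+φ₁/2)] = -0.2096
Δλ = +0.6653 rad (taken the short way round)
course = atan2(Δλ, Δψ) = 107.49°

107.5°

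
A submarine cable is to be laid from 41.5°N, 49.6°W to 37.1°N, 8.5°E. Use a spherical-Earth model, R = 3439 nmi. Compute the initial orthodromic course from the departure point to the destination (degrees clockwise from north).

75.7°

N = sin Δλ·cos φ₂ = +0.6771;  D = cos φ₁ sin φ₂ − sin φ₁ cos φ₂ cos Δλ = +0.1725
initial course = atan2(N, D) = 75.71°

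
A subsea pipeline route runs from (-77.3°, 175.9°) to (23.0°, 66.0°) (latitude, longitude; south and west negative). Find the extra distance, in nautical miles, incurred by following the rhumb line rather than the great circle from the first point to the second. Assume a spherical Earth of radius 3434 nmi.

465 nmi

Great circle: cos σ = sin φ₁ sin φ₂ + cos φ₁ cos φ₂ cos Δλ,  σ = 2.0376 rad → d_gc = 6997.2 nmi
Rhumb line: Δψ = +2.6083, q = Δφ/Δψ = 0.6711, d_rh = R√(Δφ²+q²Δλ²) = 7461.9 nmi
Excess = 7461.9 − 6997.2 = 464.7 ≈ 465 nmi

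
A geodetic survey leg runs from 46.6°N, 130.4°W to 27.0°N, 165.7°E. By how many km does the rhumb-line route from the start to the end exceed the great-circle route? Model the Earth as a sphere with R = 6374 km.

Great circle: cos σ = sin φ₁ sin φ₂ + cos φ₁ cos φ₂ cos Δλ,  σ = 0.9283 rad → d_gc = 5917.0 km
Rhumb line: Δψ = -0.4317, q = Δφ/Δψ = 0.7924, d_rh = R√(Δφ²+q²Δλ²) = 6040.1 km
Excess = 6040.1 − 5917.0 = 123.1 ≈ 123 km

123 km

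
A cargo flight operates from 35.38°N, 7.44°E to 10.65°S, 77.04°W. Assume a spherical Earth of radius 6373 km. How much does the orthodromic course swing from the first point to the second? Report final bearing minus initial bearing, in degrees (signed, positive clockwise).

-23.9°

Initial bearing θ₁ = atan2(sin Δλ cos φ₂, cos φ₁ sin φ₂ − sin φ₁ cos φ₂ cos Δλ) = 258.14°
Final bearing θ₂ = (initial bearing from the destination back to the start) + 180° = 234.28°
Δθ = θ₂ − θ₁ = -23.9°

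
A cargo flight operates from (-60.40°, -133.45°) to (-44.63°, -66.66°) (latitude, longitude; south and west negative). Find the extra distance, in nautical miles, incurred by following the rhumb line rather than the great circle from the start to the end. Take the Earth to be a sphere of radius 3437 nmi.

96 nmi

Great circle: cos σ = sin φ₁ sin φ₂ + cos φ₁ cos φ₂ cos Δλ,  σ = 0.7237 rad → d_gc = 2487.3 nmi
Rhumb line: Δψ = +0.4587, q = Δφ/Δψ = 0.6000, d_rh = R√(Δφ²+q²Δλ²) = 2583.3 nmi
Excess = 2583.3 − 2487.3 = 96.0 ≈ 96 nmi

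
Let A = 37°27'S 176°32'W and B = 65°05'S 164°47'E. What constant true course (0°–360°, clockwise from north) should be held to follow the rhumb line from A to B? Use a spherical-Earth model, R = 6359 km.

202.1°

Meridional parts: M(φ₁)=-0.7059, M(φ₂)=-1.5099 → ΔM = -0.8040;  Δλ = -0.3261 rad
tan C = Δλ / ΔM = +0.4056 → C = 202.08°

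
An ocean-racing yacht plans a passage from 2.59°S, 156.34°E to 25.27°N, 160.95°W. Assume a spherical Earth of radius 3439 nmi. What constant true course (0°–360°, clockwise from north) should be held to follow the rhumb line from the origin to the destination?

56.1°

Meridional parts: M(φ₁)=-0.0452, M(φ₂)=+0.4561 → ΔM = +0.5013;  Δλ = +0.7454 rad
tan C = Δλ / ΔM = +1.4870 → C = 56.08°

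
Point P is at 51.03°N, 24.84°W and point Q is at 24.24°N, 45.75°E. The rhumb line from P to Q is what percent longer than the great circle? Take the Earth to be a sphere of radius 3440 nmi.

2.7%

Great circle: σ = 1.0359 rad → d_gc = Rσ = 3563.4 nmi
Rhumb: Δφ = -0.4676, Δλ = +1.2320, Δψ = -0.6027, q = Δφ/Δψ = 0.7758 → d_rh = R√(Δφ²+q²Δλ²) = 3660.4 nmi
Excess = (3660.4 − 3563.4) / 3563.4 = 97.0 / 3563.4 = 2.72% ≈ 2.7%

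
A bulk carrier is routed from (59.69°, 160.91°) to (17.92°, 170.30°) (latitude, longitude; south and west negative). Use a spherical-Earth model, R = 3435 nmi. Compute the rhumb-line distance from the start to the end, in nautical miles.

2538 nmi

Δψ = ln[tan(π/4+φ₂/2)/tan(π/4+φ₁/2)] = -0.9882;  Δφ = -0.7290 rad,  Δλ = +0.1639 rad
q = Δφ/Δψ = 0.7377
d = R·√(Δφ² + q²Δλ²) = 3435·0.73898 = 2538 nmi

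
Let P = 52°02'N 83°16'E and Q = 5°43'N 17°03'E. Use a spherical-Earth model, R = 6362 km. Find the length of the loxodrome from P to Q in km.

8013 km

Δψ = ln[tan(π/4+φ₂/2)/tan(π/4+φ₁/2)] = -0.9672;  Δφ = -0.8084 rad,  Δλ = -1.1557 rad
q = Δφ/Δψ = 0.8358
d = R·√(Δφ² + q²Δλ²) = 6362·1.25958 = 8013 km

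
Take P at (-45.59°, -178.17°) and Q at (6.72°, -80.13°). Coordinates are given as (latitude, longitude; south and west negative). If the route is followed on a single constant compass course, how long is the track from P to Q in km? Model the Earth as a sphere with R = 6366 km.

Rhumb course C = atan2(Δλ, Δψ) with Δψ = ln[tan(π/4+φ₂/2)/tan(π/4+φ₁/2)] = +1.0136, Δλ = +1.7111 → C = 59.36°
d = R·|Δφ| / |cos C| = 6366·0.91298 / 0.50964 = 11404 km

11404 km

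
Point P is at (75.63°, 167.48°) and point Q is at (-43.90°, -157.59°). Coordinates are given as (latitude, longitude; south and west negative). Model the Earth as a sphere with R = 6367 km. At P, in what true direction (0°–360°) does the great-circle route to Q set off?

N = sin Δλ·cos φ₂ = +0.4126;  D = cos φ₁ sin φ₂ − sin φ₁ cos φ₂ cos Δλ = -0.7444
initial course = atan2(N, D) = 151.00°

151.0°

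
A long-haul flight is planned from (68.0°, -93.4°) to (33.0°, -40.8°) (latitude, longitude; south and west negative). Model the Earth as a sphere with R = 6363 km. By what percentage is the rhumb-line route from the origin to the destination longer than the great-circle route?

2.2%

Great circle: σ = 0.8013 rad → d_gc = Rσ = 5098.4 km
Rhumb: Δφ = -0.6109, Δλ = +0.9180, Δψ = -1.0272, q = Δφ/Δψ = 0.5947 → d_rh = R√(Δφ²+q²Δλ²) = 5213.0 km
Excess = (5213.0 − 5098.4) / 5098.4 = 114.6 / 5098.4 = 2.248% ≈ 2.2%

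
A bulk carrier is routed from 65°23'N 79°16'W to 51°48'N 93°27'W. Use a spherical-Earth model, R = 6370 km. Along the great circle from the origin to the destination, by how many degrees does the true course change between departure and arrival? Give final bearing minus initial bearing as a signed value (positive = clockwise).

Initial bearing θ₁ = atan2(sin Δλ cos φ₂, cos φ₁ sin φ₂ − sin φ₁ cos φ₂ cos Δλ) = 214.84°
Final bearing θ₂ = (initial bearing from the destination back to the start) + 180° = 202.63°
Δθ = θ₂ − θ₁ = -12.2°

-12.2°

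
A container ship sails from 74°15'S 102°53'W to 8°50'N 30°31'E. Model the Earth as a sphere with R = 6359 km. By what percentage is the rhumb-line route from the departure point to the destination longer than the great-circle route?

Great circle: σ = 1.9093 rad → d_gc = Rσ = 12141.3 km
Rhumb: Δφ = +1.4501, Δλ = +2.3283, Δψ = +2.1330, q = Δφ/Δψ = 0.6798 → d_rh = R√(Δφ²+q²Δλ²) = 13650.5 km
Excess = (13650.5 − 12141.3) / 12141.3 = 1509.2 / 12141.3 = 12.43% ≈ 12.4%

12.4%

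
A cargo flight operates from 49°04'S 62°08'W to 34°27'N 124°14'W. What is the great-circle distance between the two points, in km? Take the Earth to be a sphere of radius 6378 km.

Haversine: a = sin²(Δφ/2)+cos φ₁ cos φ₂ sin²(Δλ/2) = 0.58728;  σ = 2·atan2(√a,√(1−a))
σ = 100.052° → d = Rσ = 6378·1.74625 = 11138 km

11138 km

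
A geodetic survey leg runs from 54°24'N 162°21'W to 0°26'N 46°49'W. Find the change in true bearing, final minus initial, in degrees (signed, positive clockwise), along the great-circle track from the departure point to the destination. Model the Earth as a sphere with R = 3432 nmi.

Initial bearing θ₁ = atan2(sin Δλ cos φ₂, cos φ₁ sin φ₂ − sin φ₁ cos φ₂ cos Δλ) = 68.53°
Final bearing θ₂ = (initial bearing from the destination back to the start) + 180° = 147.20°
Δθ = θ₂ − θ₁ = +78.7°

+78.7°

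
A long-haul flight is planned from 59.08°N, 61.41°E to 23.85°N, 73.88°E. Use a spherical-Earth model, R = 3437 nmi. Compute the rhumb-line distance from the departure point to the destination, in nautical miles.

Rhumb course C = atan2(Δλ, Δψ) with Δψ = ln[tan(π/4+φ₂/2)/tan(π/4+φ₁/2)] = -0.8565, Δλ = +0.2176 → C = 165.74°
d = R·|Δφ| / |cos C| = 3437·0.61488 / 0.96920 = 2181 nmi

2181 nmi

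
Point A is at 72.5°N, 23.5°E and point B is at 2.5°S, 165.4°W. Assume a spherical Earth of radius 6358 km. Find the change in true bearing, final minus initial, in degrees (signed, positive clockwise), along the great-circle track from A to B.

+167.7°

Initial bearing θ₁ = atan2(sin Δλ cos φ₂, cos φ₁ sin φ₂ − sin φ₁ cos φ₂ cos Δλ) = 9.45°
Final bearing θ₂ = (initial bearing from the destination back to the start) + 180° = 177.17°
Δθ = θ₂ − θ₁ = +167.7°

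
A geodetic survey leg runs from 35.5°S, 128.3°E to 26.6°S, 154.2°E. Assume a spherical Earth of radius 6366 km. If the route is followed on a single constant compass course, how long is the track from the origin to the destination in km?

Δψ = ln[tan(π/4+φ₂/2)/tan(π/4+φ₁/2)] = +0.1816;  Δφ = +0.1553 rad,  Δλ = +0.4520 rad
q = Δφ/Δψ = 0.8552
d = R·√(Δφ² + q²Δλ²) = 6366·0.41664 = 2652 km

2652 km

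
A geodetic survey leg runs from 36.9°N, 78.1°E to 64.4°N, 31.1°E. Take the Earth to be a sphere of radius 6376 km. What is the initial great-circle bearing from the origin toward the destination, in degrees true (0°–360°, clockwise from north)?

θ = atan2( sin Δλ·cos φ₂ ,  cos φ₁ sin φ₂ − sin φ₁ cos φ₂ cos Δλ )
  = atan2(-0.3160, +0.5442) = 329.86°

329.9°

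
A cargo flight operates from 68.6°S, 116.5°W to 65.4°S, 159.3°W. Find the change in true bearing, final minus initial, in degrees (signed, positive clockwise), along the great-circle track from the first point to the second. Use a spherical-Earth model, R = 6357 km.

+39.7°

Initial bearing θ₁ = atan2(sin Δλ cos φ₂, cos φ₁ sin φ₂ − sin φ₁ cos φ₂ cos Δλ) = 260.49°
Final bearing θ₂ = (initial bearing from the destination back to the start) + 180° = 300.18°
Δθ = θ₂ − θ₁ = +39.7°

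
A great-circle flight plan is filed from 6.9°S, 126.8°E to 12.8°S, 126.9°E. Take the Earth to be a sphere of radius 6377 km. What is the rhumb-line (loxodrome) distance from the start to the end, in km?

Rhumb course C = atan2(Δλ, Δψ) with Δψ = ln[tan(π/4+φ₂/2)/tan(π/4+φ₁/2)] = -0.1046, Δλ = +0.0017 → C = 179.04°
d = R·|Δφ| / |cos C| = 6377·0.10297 / 0.99986 = 657 km

657 km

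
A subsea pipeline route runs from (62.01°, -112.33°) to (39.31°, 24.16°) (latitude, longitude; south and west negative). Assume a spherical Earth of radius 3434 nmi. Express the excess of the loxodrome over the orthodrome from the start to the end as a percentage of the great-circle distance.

Great circle: σ = 1.2702 rad → d_gc = Rσ = 4362.0 nmi
Rhumb: Δφ = -0.3962, Δλ = +2.3822, Δψ = -0.6421, q = Δφ/Δψ = 0.6170 → d_rh = R√(Δφ²+q²Δλ²) = 5227.7 nmi
Excess = (5227.7 − 4362.0) / 4362.0 = 865.7 / 4362.0 = 19.846% ≈ 19.8%

19.8%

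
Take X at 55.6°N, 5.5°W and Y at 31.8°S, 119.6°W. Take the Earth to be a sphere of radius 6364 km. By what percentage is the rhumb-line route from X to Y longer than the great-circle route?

Great circle: σ = 2.2535 rad → d_gc = Rσ = 14341.0 km
Rhumb: Δφ = -1.5254, Δλ = -1.9914, Δψ = -1.7586, q = Δφ/Δψ = 0.8674 → d_rh = R√(Δφ²+q²Δλ²) = 14666.0 km
Excess = (14666.0 − 14341.0) / 14341.0 = 325.0 / 14341.0 = 2.27% ≈ 2.3%

2.3%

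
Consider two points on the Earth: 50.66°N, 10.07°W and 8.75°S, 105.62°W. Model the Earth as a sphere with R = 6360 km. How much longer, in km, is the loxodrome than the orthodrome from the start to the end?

Great circle: cos σ = sin φ₁ sin φ₂ + cos φ₁ cos φ₂ cos Δλ,  σ = 1.7500 rad → d_gc = 11130.0 km
Rhumb line: Δψ = -1.1820, q = Δφ/Δψ = 0.8772, d_rh = R√(Δφ²+q²Δλ²) = 11404.1 km
Excess = 11404.1 − 11130.0 = 274.1 ≈ 274 km

274 km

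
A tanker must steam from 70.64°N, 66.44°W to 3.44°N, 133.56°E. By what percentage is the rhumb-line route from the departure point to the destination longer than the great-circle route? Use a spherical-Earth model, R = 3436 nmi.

Great circle: σ = 1.8280 rad → d_gc = Rσ = 6280.9 nmi
Rhumb: Δφ = -1.1729, Δλ = -2.7925, Δψ = -1.7085, q = Δφ/Δψ = 0.6865 → d_rh = R√(Δφ²+q²Δλ²) = 7721.9 nmi
Excess = (7721.9 − 6280.9) / 6280.9 = 1441.0 / 6280.9 = 22.94% ≈ 22.9%

22.9%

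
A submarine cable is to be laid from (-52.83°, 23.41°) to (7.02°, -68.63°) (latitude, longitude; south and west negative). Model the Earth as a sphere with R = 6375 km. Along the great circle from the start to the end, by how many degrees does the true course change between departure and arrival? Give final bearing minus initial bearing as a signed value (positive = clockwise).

At departure: θ₁ = atan2(sin Δλ cos φ₂, cos φ₁ sin φ₂ − sin φ₁ cos φ₂ cos Δλ) = 272.64°
At arrival: θ₂ = atan2(sin Δλ cos φ₁, −cos φ₂ sin φ₁ + sin φ₂ cos φ₁ cos Δλ) = 322.55°
Δθ = θ₂ − θ₁ = +49.9°

+49.9°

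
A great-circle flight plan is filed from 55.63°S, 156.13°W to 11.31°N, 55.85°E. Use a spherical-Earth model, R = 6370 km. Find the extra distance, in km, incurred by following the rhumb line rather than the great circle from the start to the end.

Great circle: cos σ = sin φ₁ sin φ₂ + cos φ₁ cos φ₂ cos Δλ,  σ = 2.2542 rad → d_gc = 14359.2 km
Rhumb line: Δψ = +1.3722, q = Δφ/Δψ = 0.8514, d_rh = R√(Δφ²+q²Δλ²) = 15864.8 km
Excess = 15864.8 − 14359.2 = 1505.6 ≈ 1506 km

1506 km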